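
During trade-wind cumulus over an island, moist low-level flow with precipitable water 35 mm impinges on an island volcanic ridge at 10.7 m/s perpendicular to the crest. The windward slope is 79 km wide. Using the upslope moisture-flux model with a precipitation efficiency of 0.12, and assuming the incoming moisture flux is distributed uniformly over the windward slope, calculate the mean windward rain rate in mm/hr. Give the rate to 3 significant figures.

R ≈ 2.05 mm/hr

Incoming column moisture flux per unit ridge length: F = V × PW = 10.7 × 35 = 374.5 mm·m/s.
Spread over the 79 km slope with efficiency ε = 0.12: R = ε·F/W = 0.12 × 374.5 / 79000 m = 5.689e-04 mm/s.
R = 5.689e-04 × 3600 = 2.05 mm/hr.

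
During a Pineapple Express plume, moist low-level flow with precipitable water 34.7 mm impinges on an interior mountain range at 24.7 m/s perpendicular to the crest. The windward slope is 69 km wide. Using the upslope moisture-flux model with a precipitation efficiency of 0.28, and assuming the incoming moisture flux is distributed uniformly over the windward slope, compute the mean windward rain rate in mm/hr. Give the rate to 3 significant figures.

R ≈ 12.5 mm/hr

Incoming column moisture flux per unit ridge length: F = V × PW = 24.7 × 34.7 = 857.09 mm·m/s.
Spread over the 69 km slope with efficiency ε = 0.28: R = ε·F/W = 0.28 × 857.09 / 69000 m = 3.478e-03 mm/s.
R = 3.478e-03 × 3600 = 12.5 mm/hr.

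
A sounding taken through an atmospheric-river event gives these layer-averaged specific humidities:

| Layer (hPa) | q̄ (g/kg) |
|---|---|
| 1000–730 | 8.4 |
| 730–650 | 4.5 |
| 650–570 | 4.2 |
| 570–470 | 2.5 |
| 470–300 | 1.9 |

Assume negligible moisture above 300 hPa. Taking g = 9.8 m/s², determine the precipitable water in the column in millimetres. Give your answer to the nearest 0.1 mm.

PW ≈ 36.1 mm

Precipitable water is the column-integrated vapour mass per unit area: PW = (1/g) Σ q̄ Δp, with q in kg/kg and Δp in Pa (1 kg/m² of water = 1 mm).
Layer 1000–730 hPa: Δp = 270 hPa = 27000 Pa, q̄ = 0.0084 kg/kg → 0.0084 × 27000 / 9.8 = 23.14 mm
Layer 730–650 hPa: Δp = 80 hPa = 8000 Pa, q̄ = 0.0045 kg/kg → 0.0045 × 8000 / 9.8 = 3.67 mm
Layer 650–570 hPa: Δp = 80 hPa = 8000 Pa, q̄ = 0.0042 kg/kg → 0.0042 × 8000 / 9.8 = 3.43 mm
Layer 570–470 hPa: Δp = 100 hPa = 10000 Pa, q̄ = 0.0025 kg/kg → 0.0025 × 10000 / 9.8 = 2.55 mm
Layer 470–300 hPa: Δp = 170 hPa = 17000 Pa, q̄ = 0.0019 kg/kg → 0.0019 × 17000 / 9.8 = 3.30 mm
PW = 23.14 + 3.67 + 3.43 + 2.55 + 3.30 = 36.09 ≈ 36.1 mm.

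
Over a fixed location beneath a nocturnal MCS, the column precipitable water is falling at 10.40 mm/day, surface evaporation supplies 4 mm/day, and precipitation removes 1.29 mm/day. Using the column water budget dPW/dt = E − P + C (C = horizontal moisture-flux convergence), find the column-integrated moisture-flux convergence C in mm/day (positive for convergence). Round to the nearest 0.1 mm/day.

dPW/dt = -10.40 mm/day.
C = dPW/dt − E + P = (-10.40) − 4 + 1.29 = -13.1 mm/day.

C ≈ -13.1 mm/day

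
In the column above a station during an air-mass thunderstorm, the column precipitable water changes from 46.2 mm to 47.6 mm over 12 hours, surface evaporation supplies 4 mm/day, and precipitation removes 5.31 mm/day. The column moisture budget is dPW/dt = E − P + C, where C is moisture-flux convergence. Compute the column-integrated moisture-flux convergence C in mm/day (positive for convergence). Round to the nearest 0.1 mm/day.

dPW/dt = (47.6 − 46.2) mm / (12/24 day) = +2.800 mm/day.
C = dPW/dt − E + P = (+2.800) − 4 + 5.31 = 4.1 mm/day.

C ≈ 4.1 mm/day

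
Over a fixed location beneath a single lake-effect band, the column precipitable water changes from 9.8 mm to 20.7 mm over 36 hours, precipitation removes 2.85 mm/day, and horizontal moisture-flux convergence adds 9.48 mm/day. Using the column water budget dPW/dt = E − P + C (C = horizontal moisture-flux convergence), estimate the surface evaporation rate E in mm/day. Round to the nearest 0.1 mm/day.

E ≈ 0.6 mm/day

dPW/dt = (20.7 − 9.8) mm / (36/24 day) = +7.267 mm/day.
E = dPW/dt + P − C = (+7.267) + 2.85 − (9.48) = 0.6 mm/day.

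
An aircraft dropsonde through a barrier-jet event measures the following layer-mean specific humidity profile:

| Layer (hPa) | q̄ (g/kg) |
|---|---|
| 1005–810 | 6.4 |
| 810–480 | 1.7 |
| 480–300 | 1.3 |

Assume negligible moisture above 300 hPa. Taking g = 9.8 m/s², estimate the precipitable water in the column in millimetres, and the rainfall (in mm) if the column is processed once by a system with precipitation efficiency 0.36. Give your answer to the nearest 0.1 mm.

PW ≈ 20.8 mm; rainfall ≈ 7.5 mm

Precipitable water is the column-integrated vapour mass per unit area: PW = (1/g) Σ q̄ Δp, with q in kg/kg and Δp in Pa (1 kg/m² of water = 1 mm).
Layer 1005–810 hPa: Δp = 195 hPa = 19500 Pa, q̄ = 0.0064 kg/kg → 0.0064 × 19500 / 9.8 = 12.73 mm
Layer 810–480 hPa: Δp = 330 hPa = 33000 Pa, q̄ = 0.0017 kg/kg → 0.0017 × 33000 / 9.8 = 5.72 mm
Layer 480–300 hPa: Δp = 180 hPa = 18000 Pa, q̄ = 0.0013 kg/kg → 0.0013 × 18000 / 9.8 = 2.39 mm
PW = 12.73 + 5.72 + 2.39 = 20.84 ≈ 20.8 mm.
Rainfall = ε × PW = 0.36 × 20.8 = 7.5 mm.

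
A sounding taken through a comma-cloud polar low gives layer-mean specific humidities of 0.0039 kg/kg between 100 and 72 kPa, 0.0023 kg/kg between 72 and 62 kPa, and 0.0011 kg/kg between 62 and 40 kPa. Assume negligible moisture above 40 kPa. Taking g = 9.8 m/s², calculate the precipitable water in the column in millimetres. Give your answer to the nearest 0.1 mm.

PW ≈ 16.0 mm

Precipitable water is the column-integrated vapour mass per unit area: PW = (1/g) Σ q̄ Δp, with q in kg/kg and Δp in Pa (1 kg/m² of water = 1 mm).
Layer 100–72 kPa: Δp = 280 hPa = 28000 Pa, q̄ = 0.0039 kg/kg → 0.0039 × 28000 / 9.8 = 11.14 mm
Layer 72–62 kPa: Δp = 100 hPa = 10000 Pa, q̄ = 0.0023 kg/kg → 0.0023 × 10000 / 9.8 = 2.35 mm
Layer 62–40 kPa: Δp = 220 hPa = 22000 Pa, q̄ = 0.0011 kg/kg → 0.0011 × 22000 / 9.8 = 2.47 mm
PW = 11.14 + 2.35 + 2.47 = 15.96 ≈ 16.0 mm.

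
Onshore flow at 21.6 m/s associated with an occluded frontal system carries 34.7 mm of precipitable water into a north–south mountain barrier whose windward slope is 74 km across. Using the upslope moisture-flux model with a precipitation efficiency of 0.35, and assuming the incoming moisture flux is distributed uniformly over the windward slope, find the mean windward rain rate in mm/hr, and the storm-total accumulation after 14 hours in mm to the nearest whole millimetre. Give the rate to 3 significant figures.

R ≈ 12.8 mm/hr; total ≈ 179 mm

Incoming column moisture flux per unit ridge length: F = V × PW = 21.6 × 34.7 = 749.52 mm·m/s.
Spread over the 74 km slope with efficiency ε = 0.35: R = ε·F/W = 0.35 × 749.52 / 74000 m = 3.545e-03 mm/s.
R = 3.545e-03 × 3600 = 12.8 mm/hr.
Over 14 h: total = 12.8 × 14 = 179.2 ≈ 179 mm.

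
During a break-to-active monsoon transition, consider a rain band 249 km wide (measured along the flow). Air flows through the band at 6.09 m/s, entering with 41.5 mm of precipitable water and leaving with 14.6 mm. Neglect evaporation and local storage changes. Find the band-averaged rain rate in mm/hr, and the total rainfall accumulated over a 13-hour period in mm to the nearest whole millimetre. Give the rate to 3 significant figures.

R ≈ 2.37 mm/hr; total ≈ 31 mm

Column moisture flux per unit crosswind length is F = V × PW.
Inflow: F_in = 6.09 × 41.5 = 252.735 mm·m/s
Outflow: F_out = 6.09 × 14.6 = 88.914 mm·m/s
Steady-state rate R = (F_in − F_out)/L = (252.735 − 88.914) / 249000 m = 6.579e-04 mm/s.
R = 6.579e-04 × 3600 = 2.37 mm/hr.
Over 13 h: total = 2.37 × 13 = 30.81 ≈ 31 mm.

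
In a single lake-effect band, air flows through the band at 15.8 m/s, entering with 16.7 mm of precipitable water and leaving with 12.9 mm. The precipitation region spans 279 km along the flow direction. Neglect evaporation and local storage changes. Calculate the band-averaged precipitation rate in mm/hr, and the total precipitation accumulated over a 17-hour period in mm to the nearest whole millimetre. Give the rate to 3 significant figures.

Column moisture flux per unit crosswind length is F = V × PW.
Inflow: F_in = 15.8 × 16.7 = 263.86 mm·m/s
Outflow: F_out = 15.8 × 12.9 = 203.82 mm·m/s
Steady-state rate R = (F_in − F_out)/L = (263.86 − 203.82) / 279000 m = 2.152e-04 mm/s.
R = 2.152e-04 × 3600 = 0.775 mm/hr.
Over 17 h: total = 0.775 × 17 = 13.175 ≈ 13 mm.

R ≈ 0.775 mm/hr; total ≈ 13 mm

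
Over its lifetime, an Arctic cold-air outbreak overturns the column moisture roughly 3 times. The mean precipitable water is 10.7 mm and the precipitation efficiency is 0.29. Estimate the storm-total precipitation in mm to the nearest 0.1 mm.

precipitation ≈ 9.3 mm

Each cycle deposits ε × PW = 0.29 × 10.7 = 3.103 mm.
Over 3 cycles: 3 × 3.103 = 9.3 mm.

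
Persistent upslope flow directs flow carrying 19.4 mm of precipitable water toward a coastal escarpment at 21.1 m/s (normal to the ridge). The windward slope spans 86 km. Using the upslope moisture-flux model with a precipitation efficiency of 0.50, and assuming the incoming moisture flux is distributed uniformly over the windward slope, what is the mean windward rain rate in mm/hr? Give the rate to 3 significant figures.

Incoming column moisture flux per unit ridge length: F = V × PW = 21.1 × 19.4 = 409.34 mm·m/s.
Spread over the 86 km slope with efficiency ε = 0.50: R = ε·F/W = 0.50 × 409.34 / 86000 m = 2.380e-03 mm/s.
R = 2.380e-03 × 3600 = 8.57 mm/hr.

R ≈ 8.57 mm/hr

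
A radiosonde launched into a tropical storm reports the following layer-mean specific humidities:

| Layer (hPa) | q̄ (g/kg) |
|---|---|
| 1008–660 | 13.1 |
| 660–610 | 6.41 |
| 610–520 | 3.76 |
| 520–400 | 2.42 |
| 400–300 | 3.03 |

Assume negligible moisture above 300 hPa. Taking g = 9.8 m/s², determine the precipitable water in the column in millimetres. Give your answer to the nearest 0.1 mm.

PW ≈ 59.3 mm

Precipitable water is the column-integrated vapour mass per unit area: PW = (1/g) Σ q̄ Δp, with q in kg/kg and Δp in Pa (1 kg/m² of water = 1 mm).
Layer 1008–660 hPa: Δp = 348 hPa = 34800 Pa, q̄ = 0.0131 kg/kg → 0.0131 × 34800 / 9.8 = 46.52 mm
Layer 660–610 hPa: Δp = 50 hPa = 5000 Pa, q̄ = 0.00641 kg/kg → 0.00641 × 5000 / 9.8 = 3.27 mm
Layer 610–520 hPa: Δp = 90 hPa = 9000 Pa, q̄ = 0.00376 kg/kg → 0.00376 × 9000 / 9.8 = 3.45 mm
Layer 520–400 hPa: Δp = 120 hPa = 12000 Pa, q̄ = 0.00242 kg/kg → 0.00242 × 12000 / 9.8 = 2.96 mm
Layer 400–300 hPa: Δp = 100 hPa = 10000 Pa, q̄ = 0.00303 kg/kg → 0.00303 × 10000 / 9.8 = 3.09 mm
PW = 46.52 + 3.27 + 3.45 + 2.96 + 3.09 = 59.29 ≈ 59.3 mm.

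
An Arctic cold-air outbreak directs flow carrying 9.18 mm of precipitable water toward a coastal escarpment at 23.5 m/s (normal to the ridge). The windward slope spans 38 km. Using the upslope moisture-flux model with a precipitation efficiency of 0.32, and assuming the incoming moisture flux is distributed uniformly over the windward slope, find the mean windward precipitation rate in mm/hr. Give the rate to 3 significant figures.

Incoming column moisture flux per unit ridge length: F = V × PW = 23.5 × 9.18 = 215.73 mm·m/s.
Spread over the 38 km slope with efficiency ε = 0.32: R = ε·F/W = 0.32 × 215.73 / 38000 m = 1.817e-03 mm/s.
R = 1.817e-03 × 3600 = 6.54 mm/hr.

R ≈ 6.54 mm/hr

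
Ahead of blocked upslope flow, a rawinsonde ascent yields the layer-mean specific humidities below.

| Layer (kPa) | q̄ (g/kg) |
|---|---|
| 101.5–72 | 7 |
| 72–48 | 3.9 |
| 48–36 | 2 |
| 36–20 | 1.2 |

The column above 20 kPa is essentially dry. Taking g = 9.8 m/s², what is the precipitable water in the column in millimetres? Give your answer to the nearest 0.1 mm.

PW ≈ 35.0 mm

Precipitable water is the column-integrated vapour mass per unit area: PW = (1/g) Σ q̄ Δp, with q in kg/kg and Δp in Pa (1 kg/m² of water = 1 mm).
Layer 101.5–72 kPa: Δp = 295 hPa = 29500 Pa, q̄ = 0.007 kg/kg → 0.007 × 29500 / 9.8 = 21.07 mm
Layer 72–48 kPa: Δp = 240 hPa = 24000 Pa, q̄ = 0.0039 kg/kg → 0.0039 × 24000 / 9.8 = 9.55 mm
Layer 48–36 kPa: Δp = 120 hPa = 12000 Pa, q̄ = 0.002 kg/kg → 0.002 × 12000 / 9.8 = 2.45 mm
Layer 36–20 kPa: Δp = 160 hPa = 16000 Pa, q̄ = 0.0012 kg/kg → 0.0012 × 16000 / 9.8 = 1.96 mm
PW = 21.07 + 9.55 + 2.45 + 1.96 = 35.03 ≈ 35.0 mm.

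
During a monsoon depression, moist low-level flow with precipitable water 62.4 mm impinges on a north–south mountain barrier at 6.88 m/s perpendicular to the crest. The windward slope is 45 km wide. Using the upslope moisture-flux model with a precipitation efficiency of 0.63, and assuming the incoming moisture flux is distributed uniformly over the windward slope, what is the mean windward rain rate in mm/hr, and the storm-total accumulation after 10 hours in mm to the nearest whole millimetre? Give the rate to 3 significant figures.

R ≈ 21.6 mm/hr; total ≈ 216 mm

Incoming column moisture flux per unit ridge length: F = V × PW = 6.88 × 62.4 = 429.312 mm·m/s.
Spread over the 45 km slope with efficiency ε = 0.63: R = ε·F/W = 0.63 × 429.312 / 45000 m = 6.010e-03 mm/s.
R = 6.010e-03 × 3600 = 21.6 mm/hr.
Over 10 h: total = 21.6 × 10 = 216 mm.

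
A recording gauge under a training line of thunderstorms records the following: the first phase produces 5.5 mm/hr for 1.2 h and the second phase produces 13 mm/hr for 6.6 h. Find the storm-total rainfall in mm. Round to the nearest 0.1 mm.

total ≈ 92.4 mm

Total = Σ Rᵢ Δtᵢ = 5.5 × 1.2 + 13 × 6.6
      = 6.6 + 85.8 = 92.4 mm.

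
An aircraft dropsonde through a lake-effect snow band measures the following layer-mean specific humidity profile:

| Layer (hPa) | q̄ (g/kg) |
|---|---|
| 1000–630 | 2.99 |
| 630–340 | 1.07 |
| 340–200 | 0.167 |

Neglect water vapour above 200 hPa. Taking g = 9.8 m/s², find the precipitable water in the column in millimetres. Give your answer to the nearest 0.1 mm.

Precipitable water is the column-integrated vapour mass per unit area: PW = (1/g) Σ q̄ Δp, with q in kg/kg and Δp in Pa (1 kg/m² of water = 1 mm).
Layer 1000–630 hPa: Δp = 370 hPa = 37000 Pa, q̄ = 0.00299 kg/kg → 0.00299 × 37000 / 9.8 = 11.29 mm
Layer 630–340 hPa: Δp = 290 hPa = 29000 Pa, q̄ = 0.00107 kg/kg → 0.00107 × 29000 / 9.8 = 3.17 mm
Layer 340–200 hPa: Δp = 140 hPa = 14000 Pa, q̄ = 0.000167 kg/kg → 0.000167 × 14000 / 9.8 = 0.24 mm
PW = 11.29 + 3.17 + 0.24 = 14.70 ≈ 14.7 mm.

PW ≈ 14.7 mm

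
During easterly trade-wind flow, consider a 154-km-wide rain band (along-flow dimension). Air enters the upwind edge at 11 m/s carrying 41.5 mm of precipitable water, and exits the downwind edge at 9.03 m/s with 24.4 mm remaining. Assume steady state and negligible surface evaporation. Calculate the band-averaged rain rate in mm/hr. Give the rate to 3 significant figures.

Column moisture flux per unit crosswind length is F = V × PW.
Inflow: F_in = 11 × 41.5 = 456.5 mm·m/s
Outflow: F_out = 9.03 × 24.4 = 220.332 mm·m/s
Steady-state rate R = (F_in − F_out)/L = (456.5 − 220.332) / 154000 m = 1.534e-03 mm/s.
R = 1.534e-03 × 3600 = 5.52 mm/hr.

R ≈ 5.52 mm/hr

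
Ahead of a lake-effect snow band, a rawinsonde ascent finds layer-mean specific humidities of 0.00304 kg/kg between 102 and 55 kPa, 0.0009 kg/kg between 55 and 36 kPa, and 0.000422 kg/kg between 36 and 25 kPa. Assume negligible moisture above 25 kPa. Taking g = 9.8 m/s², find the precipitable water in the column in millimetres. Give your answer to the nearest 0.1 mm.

PW ≈ 16.8 mm

Precipitable water is the column-integrated vapour mass per unit area: PW = (1/g) Σ q̄ Δp, with q in kg/kg and Δp in Pa (1 kg/m² of water = 1 mm).
Layer 102–55 kPa: Δp = 470 hPa = 47000 Pa, q̄ = 0.00304 kg/kg → 0.00304 × 47000 / 9.8 = 14.58 mm
Layer 55–36 kPa: Δp = 190 hPa = 19000 Pa, q̄ = 0.0009 kg/kg → 0.0009 × 19000 / 9.8 = 1.74 mm
Layer 36–25 kPa: Δp = 110 hPa = 11000 Pa, q̄ = 0.000422 kg/kg → 0.000422 × 11000 / 9.8 = 0.47 mm
PW = 14.58 + 1.74 + 0.47 = 16.79 ≈ 16.8 mm.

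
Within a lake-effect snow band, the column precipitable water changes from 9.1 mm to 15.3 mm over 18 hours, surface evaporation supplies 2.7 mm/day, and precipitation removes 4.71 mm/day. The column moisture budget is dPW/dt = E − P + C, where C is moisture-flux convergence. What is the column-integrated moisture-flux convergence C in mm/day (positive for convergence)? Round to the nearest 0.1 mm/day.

dPW/dt = (15.3 − 9.1) mm / (18/24 day) = +8.267 mm/day.
C = dPW/dt − E + P = (+8.267) − 2.7 + 4.71 = 10.3 mm/day.

C ≈ 10.3 mm/day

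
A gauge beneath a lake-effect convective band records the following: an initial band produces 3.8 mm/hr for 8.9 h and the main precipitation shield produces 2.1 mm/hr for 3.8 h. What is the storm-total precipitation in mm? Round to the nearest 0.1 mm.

Total = Σ Rᵢ Δtᵢ = 3.8 × 8.9 + 2.1 × 3.8
      = 33.82 + 7.98 = 41.8 mm.

total ≈ 41.8 mm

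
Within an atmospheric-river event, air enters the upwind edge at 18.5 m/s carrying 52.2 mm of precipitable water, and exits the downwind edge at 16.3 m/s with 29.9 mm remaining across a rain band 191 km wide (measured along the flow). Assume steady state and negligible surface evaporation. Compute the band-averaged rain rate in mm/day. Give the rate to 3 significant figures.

R ≈ 216 mm/day

Column moisture flux per unit crosswind length is F = V × PW.
Inflow: F_in = 18.5 × 52.2 = 965.7 mm·m/s
Outflow: F_out = 16.3 × 29.9 = 487.37 mm·m/s
Steady-state rate R = (F_in − F_out)/L = (965.7 − 487.37) / 191000 m = 2.504e-03 mm/s.
R = 2.504e-03 × 3600 × 24 = 216 mm/day.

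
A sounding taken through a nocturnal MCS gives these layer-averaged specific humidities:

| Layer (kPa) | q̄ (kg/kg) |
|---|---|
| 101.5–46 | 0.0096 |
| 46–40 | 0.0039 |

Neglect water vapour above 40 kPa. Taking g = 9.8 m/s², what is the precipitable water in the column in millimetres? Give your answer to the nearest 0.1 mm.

Precipitable water is the column-integrated vapour mass per unit area: PW = (1/g) Σ q̄ Δp, with q in kg/kg and Δp in Pa (1 kg/m² of water = 1 mm).
Layer 101.5–46 kPa: Δp = 555 hPa = 55500 Pa, q̄ = 0.0096 kg/kg → 0.0096 × 55500 / 9.8 = 54.37 mm
Layer 46–40 kPa: Δp = 60 hPa = 6000 Pa, q̄ = 0.0039 kg/kg → 0.0039 × 6000 / 9.8 = 2.39 mm
PW = 54.37 + 2.39 = 56.76 ≈ 56.8 mm.

PW ≈ 56.8 mm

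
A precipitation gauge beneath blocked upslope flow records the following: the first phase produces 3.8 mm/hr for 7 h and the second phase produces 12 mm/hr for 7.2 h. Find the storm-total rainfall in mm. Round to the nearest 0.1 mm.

Total = Σ Rᵢ Δtᵢ = 3.8 × 7 + 12 × 7.2
      = 26.6 + 86.4 = 113.0 mm.

total ≈ 113.0 mm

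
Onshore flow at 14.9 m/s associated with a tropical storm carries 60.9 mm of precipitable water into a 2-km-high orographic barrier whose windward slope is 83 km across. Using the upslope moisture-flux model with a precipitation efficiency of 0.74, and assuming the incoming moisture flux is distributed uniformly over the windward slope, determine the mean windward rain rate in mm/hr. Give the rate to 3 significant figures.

Incoming column moisture flux per unit ridge length: F = V × PW = 14.9 × 60.9 = 907.41 mm·m/s.
Spread over the 83 km slope with efficiency ε = 0.74: R = ε·F/W = 0.74 × 907.41 / 83000 m = 8.090e-03 mm/s.
R = 8.090e-03 × 3600 = 29.1 mm/hr.

R ≈ 29.1 mm/hr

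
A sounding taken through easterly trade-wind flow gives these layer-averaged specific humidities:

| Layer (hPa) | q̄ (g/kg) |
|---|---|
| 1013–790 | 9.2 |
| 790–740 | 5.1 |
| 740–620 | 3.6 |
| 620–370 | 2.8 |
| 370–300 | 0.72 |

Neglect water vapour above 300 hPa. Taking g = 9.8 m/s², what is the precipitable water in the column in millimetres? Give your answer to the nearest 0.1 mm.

PW ≈ 35.6 mm

Precipitable water is the column-integrated vapour mass per unit area: PW = (1/g) Σ q̄ Δp, with q in kg/kg and Δp in Pa (1 kg/m² of water = 1 mm).
Layer 1013–790 hPa: Δp = 223 hPa = 22300 Pa, q̄ = 0.0092 kg/kg → 0.0092 × 22300 / 9.8 = 20.93 mm
Layer 790–740 hPa: Δp = 50 hPa = 5000 Pa, q̄ = 0.0051 kg/kg → 0.0051 × 5000 / 9.8 = 2.60 mm
Layer 740–620 hPa: Δp = 120 hPa = 12000 Pa, q̄ = 0.0036 kg/kg → 0.0036 × 12000 / 9.8 = 4.41 mm
Layer 620–370 hPa: Δp = 250 hPa = 25000 Pa, q̄ = 0.0028 kg/kg → 0.0028 × 25000 / 9.8 = 7.14 mm
Layer 370–300 hPa: Δp = 70 hPa = 7000 Pa, q̄ = 0.00072 kg/kg → 0.00072 × 7000 / 9.8 = 0.51 mm
PW = 20.93 + 2.60 + 4.41 + 7.14 + 0.51 = 35.59 ≈ 35.6 mm.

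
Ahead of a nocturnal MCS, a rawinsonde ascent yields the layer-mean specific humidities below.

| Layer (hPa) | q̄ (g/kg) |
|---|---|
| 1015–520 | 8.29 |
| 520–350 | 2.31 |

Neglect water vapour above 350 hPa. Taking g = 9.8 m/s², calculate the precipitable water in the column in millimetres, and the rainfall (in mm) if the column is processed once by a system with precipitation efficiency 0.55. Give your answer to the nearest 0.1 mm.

PW ≈ 45.9 mm; rainfall ≈ 25.2 mm

Precipitable water is the column-integrated vapour mass per unit area: PW = (1/g) Σ q̄ Δp, with q in kg/kg and Δp in Pa (1 kg/m² of water = 1 mm).
Layer 1015–520 hPa: Δp = 495 hPa = 49500 Pa, q̄ = 0.00829 kg/kg → 0.00829 × 49500 / 9.8 = 41.87 mm
Layer 520–350 hPa: Δp = 170 hPa = 17000 Pa, q̄ = 0.00231 kg/kg → 0.00231 × 17000 / 9.8 = 4.01 mm
PW = 41.87 + 4.01 = 45.88 ≈ 45.9 mm.
Rainfall = ε × PW = 0.55 × 45.9 = 25.2 mm.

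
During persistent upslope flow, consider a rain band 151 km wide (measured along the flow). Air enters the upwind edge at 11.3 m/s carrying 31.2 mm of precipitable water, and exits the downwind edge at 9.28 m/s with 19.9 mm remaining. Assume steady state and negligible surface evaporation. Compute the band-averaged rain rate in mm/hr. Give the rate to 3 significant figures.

Column moisture flux per unit crosswind length is F = V × PW.
Inflow: F_in = 11.3 × 31.2 = 352.56 mm·m/s
Outflow: F_out = 9.28 × 19.9 = 184.672 mm·m/s
Steady-state rate R = (F_in − F_out)/L = (352.56 − 184.672) / 151000 m = 1.112e-03 mm/s.
R = 1.112e-03 × 3600 = 4.00 mm/hr.

R ≈ 4.00 mm/hr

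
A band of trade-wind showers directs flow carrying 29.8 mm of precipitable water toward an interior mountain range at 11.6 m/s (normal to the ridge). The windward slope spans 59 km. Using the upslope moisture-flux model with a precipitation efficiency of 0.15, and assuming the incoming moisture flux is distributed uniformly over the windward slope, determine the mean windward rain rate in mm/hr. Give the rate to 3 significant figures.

R ≈ 3.16 mm/hr

Incoming column moisture flux per unit ridge length: F = V × PW = 11.6 × 29.8 = 345.68 mm·m/s.
Spread over the 59 km slope with efficiency ε = 0.15: R = ε·F/W = 0.15 × 345.68 / 59000 m = 8.788e-04 mm/s.
R = 8.788e-04 × 3600 = 3.16 mm/hr.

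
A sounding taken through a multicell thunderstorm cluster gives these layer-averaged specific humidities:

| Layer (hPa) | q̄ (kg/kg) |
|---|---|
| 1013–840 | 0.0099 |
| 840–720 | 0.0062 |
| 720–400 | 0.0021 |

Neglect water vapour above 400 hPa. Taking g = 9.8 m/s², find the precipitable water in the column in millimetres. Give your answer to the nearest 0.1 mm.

PW ≈ 31.9 mm

Precipitable water is the column-integrated vapour mass per unit area: PW = (1/g) Σ q̄ Δp, with q in kg/kg and Δp in Pa (1 kg/m² of water = 1 mm).
Layer 1013–840 hPa: Δp = 173 hPa = 17300 Pa, q̄ = 0.0099 kg/kg → 0.0099 × 17300 / 9.8 = 17.48 mm
Layer 840–720 hPa: Δp = 120 hPa = 12000 Pa, q̄ = 0.0062 kg/kg → 0.0062 × 12000 / 9.8 = 7.59 mm
Layer 720–400 hPa: Δp = 320 hPa = 32000 Pa, q̄ = 0.0021 kg/kg → 0.0021 × 32000 / 9.8 = 6.86 mm
PW = 17.48 + 7.59 + 6.86 = 31.93 ≈ 31.9 mm.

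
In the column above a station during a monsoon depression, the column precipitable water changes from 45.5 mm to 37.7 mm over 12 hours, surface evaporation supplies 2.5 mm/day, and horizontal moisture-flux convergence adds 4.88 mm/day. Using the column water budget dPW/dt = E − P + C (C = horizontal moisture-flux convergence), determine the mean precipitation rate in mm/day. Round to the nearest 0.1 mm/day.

dPW/dt = (37.7 − 45.5) mm / (12/24 day) = -15.600 mm/day.
P = E + C − dPW/dt = 2.5 + (4.88) − (-15.600) = 23.0 mm/day.

P ≈ 23.0 mm/day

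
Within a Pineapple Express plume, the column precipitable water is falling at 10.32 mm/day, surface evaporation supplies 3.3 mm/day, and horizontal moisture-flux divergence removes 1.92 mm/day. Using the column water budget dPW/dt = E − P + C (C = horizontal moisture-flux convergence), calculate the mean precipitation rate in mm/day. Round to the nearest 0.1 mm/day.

P ≈ 11.7 mm/day

dPW/dt = -10.32 mm/day.
P = E + C − dPW/dt = 3.3 + (-1.92) − (-10.32) = 11.7 mm/day.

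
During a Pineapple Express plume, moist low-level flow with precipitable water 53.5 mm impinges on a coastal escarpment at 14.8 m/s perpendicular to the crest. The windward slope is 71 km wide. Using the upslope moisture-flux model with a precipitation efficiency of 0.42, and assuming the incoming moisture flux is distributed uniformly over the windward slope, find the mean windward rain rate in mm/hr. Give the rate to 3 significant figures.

R ≈ 16.9 mm/hr

Incoming column moisture flux per unit ridge length: F = V × PW = 14.8 × 53.5 = 791.8 mm·m/s.
Spread over the 71 km slope with efficiency ε = 0.42: R = ε·F/W = 0.42 × 791.8 / 71000 m = 4.684e-03 mm/s.
R = 4.684e-03 × 3600 = 16.9 mm/hr.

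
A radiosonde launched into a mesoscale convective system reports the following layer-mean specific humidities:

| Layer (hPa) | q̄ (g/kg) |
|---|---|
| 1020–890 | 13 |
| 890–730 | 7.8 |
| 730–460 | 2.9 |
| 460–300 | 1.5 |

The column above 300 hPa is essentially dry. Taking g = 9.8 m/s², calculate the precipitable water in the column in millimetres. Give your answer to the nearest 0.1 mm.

PW ≈ 40.4 mm

Precipitable water is the column-integrated vapour mass per unit area: PW = (1/g) Σ q̄ Δp, with q in kg/kg and Δp in Pa (1 kg/m² of water = 1 mm).
Layer 1020–890 hPa: Δp = 130 hPa = 13000 Pa, q̄ = 0.013 kg/kg → 0.013 × 13000 / 9.8 = 17.24 mm
Layer 890–730 hPa: Δp = 160 hPa = 16000 Pa, q̄ = 0.0078 kg/kg → 0.0078 × 16000 / 9.8 = 12.73 mm
Layer 730–460 hPa: Δp = 270 hPa = 27000 Pa, q̄ = 0.0029 kg/kg → 0.0029 × 27000 / 9.8 = 7.99 mm
Layer 460–300 hPa: Δp = 160 hPa = 16000 Pa, q̄ = 0.0015 kg/kg → 0.0015 × 16000 / 9.8 = 2.45 mm
PW = 17.24 + 12.73 + 7.99 + 2.45 = 40.41 ≈ 40.4 mm.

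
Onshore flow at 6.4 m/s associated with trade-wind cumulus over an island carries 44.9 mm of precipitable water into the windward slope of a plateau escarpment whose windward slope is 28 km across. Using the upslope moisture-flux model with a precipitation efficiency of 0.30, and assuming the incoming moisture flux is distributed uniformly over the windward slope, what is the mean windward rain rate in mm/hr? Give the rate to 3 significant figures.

R ≈ 11.1 mm/hr

Incoming column moisture flux per unit ridge length: F = V × PW = 6.4 × 44.9 = 287.36 mm·m/s.
Spread over the 28 km slope with efficiency ε = 0.30: R = ε·F/W = 0.30 × 287.36 / 28000 m = 3.079e-03 mm/s.
R = 3.079e-03 × 3600 = 11.1 mm/hr.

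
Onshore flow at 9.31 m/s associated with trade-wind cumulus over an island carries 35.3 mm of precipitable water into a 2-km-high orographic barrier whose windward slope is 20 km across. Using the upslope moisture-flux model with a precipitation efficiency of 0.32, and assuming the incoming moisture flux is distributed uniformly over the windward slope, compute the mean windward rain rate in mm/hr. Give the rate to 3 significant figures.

Incoming column moisture flux per unit ridge length: F = V × PW = 9.31 × 35.3 = 328.643 mm·m/s.
Spread over the 20 km slope with efficiency ε = 0.32: R = ε·F/W = 0.32 × 328.643 / 20000 m = 5.258e-03 mm/s.
R = 5.258e-03 × 3600 = 18.9 mm/hr.

R ≈ 18.9 mm/hr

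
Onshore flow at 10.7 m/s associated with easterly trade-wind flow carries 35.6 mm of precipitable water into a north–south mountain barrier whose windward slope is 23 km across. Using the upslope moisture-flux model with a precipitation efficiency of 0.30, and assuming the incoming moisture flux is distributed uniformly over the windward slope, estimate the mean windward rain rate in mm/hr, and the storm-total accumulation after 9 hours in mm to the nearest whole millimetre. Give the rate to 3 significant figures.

R ≈ 17.9 mm/hr; total ≈ 161 mm

Incoming column moisture flux per unit ridge length: F = V × PW = 10.7 × 35.6 = 380.92 mm·m/s.
Spread over the 23 km slope with efficiency ε = 0.30: R = ε·F/W = 0.30 × 380.92 / 23000 m = 4.969e-03 mm/s.
R = 4.969e-03 × 3600 = 17.9 mm/hr.
Over 9 h: total = 17.9 × 9 = 161.1 ≈ 161 mm.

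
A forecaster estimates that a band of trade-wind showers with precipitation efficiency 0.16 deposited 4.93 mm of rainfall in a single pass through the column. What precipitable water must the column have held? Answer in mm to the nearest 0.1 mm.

PW ≈ 30.8 mm

PW = rainfall / ε = 4.93 / 0.16 = 30.8 mm.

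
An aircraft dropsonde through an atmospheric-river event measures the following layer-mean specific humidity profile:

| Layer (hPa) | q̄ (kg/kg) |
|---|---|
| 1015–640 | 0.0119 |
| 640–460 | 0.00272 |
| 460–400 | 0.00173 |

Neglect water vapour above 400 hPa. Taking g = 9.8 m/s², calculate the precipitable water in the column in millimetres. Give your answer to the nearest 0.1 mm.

Precipitable water is the column-integrated vapour mass per unit area: PW = (1/g) Σ q̄ Δp, with q in kg/kg and Δp in Pa (1 kg/m² of water = 1 mm).
Layer 1015–640 hPa: Δp = 375 hPa = 37500 Pa, q̄ = 0.0119 kg/kg → 0.0119 × 37500 / 9.8 = 45.54 mm
Layer 640–460 hPa: Δp = 180 hPa = 18000 Pa, q̄ = 0.00272 kg/kg → 0.00272 × 18000 / 9.8 = 5.00 mm
Layer 460–400 hPa: Δp = 60 hPa = 6000 Pa, q̄ = 0.00173 kg/kg → 0.00173 × 6000 / 9.8 = 1.06 mm
PW = 45.54 + 5.00 + 1.06 = 51.60 ≈ 51.6 mm.

PW ≈ 51.6 mm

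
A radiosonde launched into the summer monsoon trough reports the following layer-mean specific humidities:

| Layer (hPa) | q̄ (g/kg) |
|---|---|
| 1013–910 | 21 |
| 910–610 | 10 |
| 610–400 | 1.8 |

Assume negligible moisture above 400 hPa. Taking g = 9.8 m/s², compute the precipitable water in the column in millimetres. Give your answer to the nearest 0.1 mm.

PW ≈ 56.5 mm

Precipitable water is the column-integrated vapour mass per unit area: PW = (1/g) Σ q̄ Δp, with q in kg/kg and Δp in Pa (1 kg/m² of water = 1 mm).
Layer 1013–910 hPa: Δp = 103 hPa = 10300 Pa, q̄ = 0.021 kg/kg → 0.021 × 10300 / 9.8 = 22.07 mm
Layer 910–610 hPa: Δp = 300 hPa = 30000 Pa, q̄ = 0.01 kg/kg → 0.01 × 30000 / 9.8 = 30.61 mm
Layer 610–400 hPa: Δp = 210 hPa = 21000 Pa, q̄ = 0.0018 kg/kg → 0.0018 × 21000 / 9.8 = 3.86 mm
PW = 22.07 + 30.61 + 3.86 = 56.54 ≈ 56.5 mm.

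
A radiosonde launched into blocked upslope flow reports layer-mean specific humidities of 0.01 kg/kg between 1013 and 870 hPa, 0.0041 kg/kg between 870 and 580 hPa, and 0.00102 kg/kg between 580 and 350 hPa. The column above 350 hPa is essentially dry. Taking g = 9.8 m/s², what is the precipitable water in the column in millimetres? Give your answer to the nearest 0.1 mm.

PW ≈ 29.1 mm

Precipitable water is the column-integrated vapour mass per unit area: PW = (1/g) Σ q̄ Δp, with q in kg/kg and Δp in Pa (1 kg/m² of water = 1 mm).
Layer 1013–870 hPa: Δp = 143 hPa = 14300 Pa, q̄ = 0.01 kg/kg → 0.01 × 14300 / 9.8 = 14.59 mm
Layer 870–580 hPa: Δp = 290 hPa = 29000 Pa, q̄ = 0.0041 kg/kg → 0.0041 × 29000 / 9.8 = 12.13 mm
Layer 580–350 hPa: Δp = 230 hPa = 23000 Pa, q̄ = 0.00102 kg/kg → 0.00102 × 23000 / 9.8 = 2.39 mm
PW = 14.59 + 12.13 + 2.39 = 29.11 ≈ 29.1 mm.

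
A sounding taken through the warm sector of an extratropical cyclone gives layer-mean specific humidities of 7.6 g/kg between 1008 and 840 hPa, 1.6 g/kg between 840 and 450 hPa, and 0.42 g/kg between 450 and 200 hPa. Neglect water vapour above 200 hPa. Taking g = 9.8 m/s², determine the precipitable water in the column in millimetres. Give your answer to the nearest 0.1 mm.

Precipitable water is the column-integrated vapour mass per unit area: PW = (1/g) Σ q̄ Δp, with q in kg/kg and Δp in Pa (1 kg/m² of water = 1 mm).
Layer 1008–840 hPa: Δp = 168 hPa = 16800 Pa, q̄ = 0.0076 kg/kg → 0.0076 × 16800 / 9.8 = 13.03 mm
Layer 840–450 hPa: Δp = 390 hPa = 39000 Pa, q̄ = 0.0016 kg/kg → 0.0016 × 39000 / 9.8 = 6.37 mm
Layer 450–200 hPa: Δp = 250 hPa = 25000 Pa, q̄ = 0.00042 kg/kg → 0.00042 × 25000 / 9.8 = 1.07 mm
PW = 13.03 + 6.37 + 1.07 = 20.47 ≈ 20.5 mm.

PW ≈ 20.5 mm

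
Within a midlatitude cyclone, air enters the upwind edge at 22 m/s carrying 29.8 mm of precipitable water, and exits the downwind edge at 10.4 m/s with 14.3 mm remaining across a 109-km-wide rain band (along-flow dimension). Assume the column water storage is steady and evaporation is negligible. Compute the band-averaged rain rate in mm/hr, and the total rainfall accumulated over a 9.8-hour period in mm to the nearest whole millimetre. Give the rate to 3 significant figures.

Column moisture flux per unit crosswind length is F = V × PW.
Inflow: F_in = 22 × 29.8 = 655.6 mm·m/s
Outflow: F_out = 10.4 × 14.3 = 148.72 mm·m/s
Steady-state rate R = (F_in − F_out)/L = (655.6 − 148.72) / 109000 m = 4.650e-03 mm/s.
R = 4.650e-03 × 3600 = 16.7 mm/hr.
Over 9.8 h: total = 16.7 × 9.8 = 163.66 ≈ 164 mm.

R ≈ 16.7 mm/hr; total ≈ 164 mm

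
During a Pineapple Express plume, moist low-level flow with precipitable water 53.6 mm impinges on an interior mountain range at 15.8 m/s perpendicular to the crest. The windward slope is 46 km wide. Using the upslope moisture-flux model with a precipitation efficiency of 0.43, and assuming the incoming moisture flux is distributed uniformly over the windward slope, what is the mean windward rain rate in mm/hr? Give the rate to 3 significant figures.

Incoming column moisture flux per unit ridge length: F = V × PW = 15.8 × 53.6 = 846.88 mm·m/s.
Spread over the 46 km slope with efficiency ε = 0.43: R = ε·F/W = 0.43 × 846.88 / 46000 m = 7.916e-03 mm/s.
R = 7.916e-03 × 3600 = 28.5 mm/hr.

R ≈ 28.5 mm/hr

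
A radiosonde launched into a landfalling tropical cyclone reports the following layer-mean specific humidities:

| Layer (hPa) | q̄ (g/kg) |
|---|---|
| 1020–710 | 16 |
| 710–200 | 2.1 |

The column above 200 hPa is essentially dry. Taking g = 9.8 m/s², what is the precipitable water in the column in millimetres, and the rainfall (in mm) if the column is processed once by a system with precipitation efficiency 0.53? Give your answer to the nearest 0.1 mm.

Precipitable water is the column-integrated vapour mass per unit area: PW = (1/g) Σ q̄ Δp, with q in kg/kg and Δp in Pa (1 kg/m² of water = 1 mm).
Layer 1020–710 hPa: Δp = 310 hPa = 31000 Pa, q̄ = 0.016 kg/kg → 0.016 × 31000 / 9.8 = 50.61 mm
Layer 710–200 hPa: Δp = 510 hPa = 51000 Pa, q̄ = 0.0021 kg/kg → 0.0021 × 51000 / 9.8 = 10.93 mm
PW = 50.61 + 10.93 = 61.54 ≈ 61.5 mm.
Rainfall = ε × PW = 0.53 × 61.5 = 32.6 mm.

PW ≈ 61.5 mm; rainfall ≈ 32.6 mm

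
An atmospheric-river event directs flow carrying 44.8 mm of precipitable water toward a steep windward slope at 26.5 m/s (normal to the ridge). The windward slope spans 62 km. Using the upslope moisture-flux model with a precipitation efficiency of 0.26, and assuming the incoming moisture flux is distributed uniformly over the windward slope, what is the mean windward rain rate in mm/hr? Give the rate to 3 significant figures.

Incoming column moisture flux per unit ridge length: F = V × PW = 26.5 × 44.8 = 1187.2 mm·m/s.
Spread over the 62 km slope with efficiency ε = 0.26: R = ε·F/W = 0.26 × 1187.2 / 62000 m = 4.979e-03 mm/s.
R = 4.979e-03 × 3600 = 17.9 mm/hr.

R ≈ 17.9 mm/hr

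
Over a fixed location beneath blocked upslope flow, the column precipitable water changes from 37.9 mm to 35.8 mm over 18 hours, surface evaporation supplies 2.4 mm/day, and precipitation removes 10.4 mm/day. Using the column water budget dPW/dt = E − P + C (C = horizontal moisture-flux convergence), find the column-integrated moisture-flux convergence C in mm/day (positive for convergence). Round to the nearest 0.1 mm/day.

dPW/dt = (35.8 − 37.9) mm / (18/24 day) = -2.800 mm/day.
C = dPW/dt − E + P = (-2.800) − 2.4 + 10.4 = 5.2 mm/day.

C ≈ 5.2 mm/day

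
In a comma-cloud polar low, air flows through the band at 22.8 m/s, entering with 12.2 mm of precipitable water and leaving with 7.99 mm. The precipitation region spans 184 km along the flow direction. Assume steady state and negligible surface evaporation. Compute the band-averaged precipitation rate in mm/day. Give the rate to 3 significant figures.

Column moisture flux per unit crosswind length is F = V × PW.
Inflow: F_in = 22.8 × 12.2 = 278.16 mm·m/s
Outflow: F_out = 22.8 × 7.99 = 182.172 mm·m/s
Steady-state rate R = (F_in − F_out)/L = (278.16 − 182.172) / 184000 m = 5.217e-04 mm/s.
R = 5.217e-04 × 3600 × 24 = 45.1 mm/day.

R ≈ 45.1 mm/day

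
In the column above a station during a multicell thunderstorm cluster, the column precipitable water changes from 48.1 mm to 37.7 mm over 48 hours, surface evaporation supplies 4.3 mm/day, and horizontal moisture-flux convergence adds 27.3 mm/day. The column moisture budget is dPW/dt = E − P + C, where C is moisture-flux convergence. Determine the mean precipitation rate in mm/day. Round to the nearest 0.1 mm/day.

dPW/dt = (37.7 − 48.1) mm / (48/24 day) = -5.200 mm/day.
P = E + C − dPW/dt = 4.3 + (27.3) − (-5.200) = 36.8 mm/day.

P ≈ 36.8 mm/day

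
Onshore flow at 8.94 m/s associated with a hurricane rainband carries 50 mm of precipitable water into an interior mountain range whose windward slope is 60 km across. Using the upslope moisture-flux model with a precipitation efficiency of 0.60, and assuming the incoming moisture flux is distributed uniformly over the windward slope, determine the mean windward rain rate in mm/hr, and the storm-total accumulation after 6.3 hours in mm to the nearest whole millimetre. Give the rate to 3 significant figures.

Incoming column moisture flux per unit ridge length: F = V × PW = 8.94 × 50 = 447 mm·m/s.
Spread over the 60 km slope with efficiency ε = 0.60: R = ε·F/W = 0.60 × 447 / 60000 m = 4.470e-03 mm/s.
R = 4.470e-03 × 3600 = 16.1 mm/hr.
Over 6.3 h: total = 16.1 × 6.3 = 101.43 ≈ 101 mm.

R ≈ 16.1 mm/hr; total ≈ 101 mm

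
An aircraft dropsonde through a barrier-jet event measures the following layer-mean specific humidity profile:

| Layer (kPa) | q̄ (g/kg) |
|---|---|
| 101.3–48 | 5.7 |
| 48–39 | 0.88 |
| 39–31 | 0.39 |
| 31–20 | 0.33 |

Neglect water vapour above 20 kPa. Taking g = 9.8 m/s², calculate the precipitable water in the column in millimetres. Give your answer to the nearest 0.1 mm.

Precipitable water is the column-integrated vapour mass per unit area: PW = (1/g) Σ q̄ Δp, with q in kg/kg and Δp in Pa (1 kg/m² of water = 1 mm).
Layer 101.3–48 kPa: Δp = 533 hPa = 53300 Pa, q̄ = 0.0057 kg/kg → 0.0057 × 53300 / 9.8 = 31.00 mm
Layer 48–39 kPa: Δp = 90 hPa = 9000 Pa, q̄ = 0.00088 kg/kg → 0.00088 × 9000 / 9.8 = 0.81 mm
Layer 39–31 kPa: Δp = 80 hPa = 8000 Pa, q̄ = 0.00039 kg/kg → 0.00039 × 8000 / 9.8 = 0.32 mm
Layer 31–20 kPa: Δp = 110 hPa = 11000 Pa, q̄ = 0.00033 kg/kg → 0.00033 × 11000 / 9.8 = 0.37 mm
PW = 31.00 + 0.81 + 0.32 + 0.37 = 32.50 ≈ 32.5 mm.

PW ≈ 32.5 mm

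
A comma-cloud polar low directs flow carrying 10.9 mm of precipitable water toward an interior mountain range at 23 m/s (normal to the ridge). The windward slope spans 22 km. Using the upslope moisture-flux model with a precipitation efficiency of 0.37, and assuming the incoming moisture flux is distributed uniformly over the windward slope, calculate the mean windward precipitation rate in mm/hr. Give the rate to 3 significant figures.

Incoming column moisture flux per unit ridge length: F = V × PW = 23 × 10.9 = 250.7 mm·m/s.
Spread over the 22 km slope with efficiency ε = 0.37: R = ε·F/W = 0.37 × 250.7 / 22000 m = 4.216e-03 mm/s.
R = 4.216e-03 × 3600 = 15.2 mm/hr.

R ≈ 15.2 mm/hr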